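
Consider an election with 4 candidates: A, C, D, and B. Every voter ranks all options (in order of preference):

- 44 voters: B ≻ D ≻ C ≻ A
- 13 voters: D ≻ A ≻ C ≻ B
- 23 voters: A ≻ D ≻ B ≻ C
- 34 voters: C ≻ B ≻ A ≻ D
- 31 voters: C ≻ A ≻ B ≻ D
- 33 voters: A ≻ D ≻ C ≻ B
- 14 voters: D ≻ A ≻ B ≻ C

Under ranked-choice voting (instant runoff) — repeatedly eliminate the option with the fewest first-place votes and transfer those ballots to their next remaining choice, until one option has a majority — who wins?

C

Round 1: A 56, C 65, D 27, B 44. Eliminate D.
Round 2: A 83, C 65, B 44. Eliminate B.
Round 3: A 83, C 109. C has a majority.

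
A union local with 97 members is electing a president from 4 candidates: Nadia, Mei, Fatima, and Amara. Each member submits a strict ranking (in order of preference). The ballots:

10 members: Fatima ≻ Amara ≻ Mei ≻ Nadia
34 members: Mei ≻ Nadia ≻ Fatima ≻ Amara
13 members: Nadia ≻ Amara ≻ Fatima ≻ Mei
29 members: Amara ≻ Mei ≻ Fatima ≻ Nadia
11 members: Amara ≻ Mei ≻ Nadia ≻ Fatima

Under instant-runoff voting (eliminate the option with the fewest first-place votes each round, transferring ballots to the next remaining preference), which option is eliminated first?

Fatima

Round 1: Nadia 13, Mei 34, Fatima 10, Amara 40. Eliminate Fatima.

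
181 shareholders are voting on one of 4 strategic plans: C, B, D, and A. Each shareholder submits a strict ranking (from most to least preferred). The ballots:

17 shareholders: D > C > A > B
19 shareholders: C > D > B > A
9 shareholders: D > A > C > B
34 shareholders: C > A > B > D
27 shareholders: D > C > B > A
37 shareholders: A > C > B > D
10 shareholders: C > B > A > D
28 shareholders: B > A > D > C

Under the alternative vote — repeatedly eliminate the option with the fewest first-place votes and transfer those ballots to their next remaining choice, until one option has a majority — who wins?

C

Round 1: C 63, B 28, D 53, A 37. Eliminate B.
Round 2: C 63, D 53, A 65. Eliminate D.
Round 3: C 107, A 74. C has a majority.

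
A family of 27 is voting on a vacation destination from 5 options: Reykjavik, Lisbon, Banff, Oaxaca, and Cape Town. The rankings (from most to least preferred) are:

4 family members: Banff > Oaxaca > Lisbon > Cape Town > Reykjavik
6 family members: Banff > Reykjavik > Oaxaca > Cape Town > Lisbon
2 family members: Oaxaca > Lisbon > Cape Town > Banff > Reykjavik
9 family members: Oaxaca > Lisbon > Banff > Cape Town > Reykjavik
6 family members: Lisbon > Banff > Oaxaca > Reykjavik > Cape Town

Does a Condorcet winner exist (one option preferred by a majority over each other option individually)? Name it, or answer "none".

Checking pairwise contests:
Lisbon beats Reykjavik 21–6.
Oaxaca beats Lisbon 21–6.
Lisbon beats Banff 17–10.
Banff beats Oaxaca 16–11.
Lisbon beats Cape Town 21–6.
Every option loses at least one head-to-head, so there is no Condorcet winner.

none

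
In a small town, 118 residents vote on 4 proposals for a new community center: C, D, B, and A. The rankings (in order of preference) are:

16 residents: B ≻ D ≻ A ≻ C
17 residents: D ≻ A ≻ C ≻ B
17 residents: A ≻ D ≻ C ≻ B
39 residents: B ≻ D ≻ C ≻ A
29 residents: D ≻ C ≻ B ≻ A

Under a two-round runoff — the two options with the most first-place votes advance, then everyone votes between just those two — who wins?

Round 1 first-place votes: C 0, D 46, B 55, A 17.
B and D advance.
Runoff: B is preferred to D by 55 voters; D by 63.
D wins the runoff.

D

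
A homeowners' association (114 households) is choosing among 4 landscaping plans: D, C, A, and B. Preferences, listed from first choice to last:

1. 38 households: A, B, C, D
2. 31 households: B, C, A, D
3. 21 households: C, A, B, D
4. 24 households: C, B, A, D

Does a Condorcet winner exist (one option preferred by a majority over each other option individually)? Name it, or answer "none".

Checking pairwise contests:
C beats D 114–0.
B beats C 69–45.
C beats A 76–38.
A beats B 59–55.
Every option loses at least one head-to-head, so there is no Condorcet winner.

none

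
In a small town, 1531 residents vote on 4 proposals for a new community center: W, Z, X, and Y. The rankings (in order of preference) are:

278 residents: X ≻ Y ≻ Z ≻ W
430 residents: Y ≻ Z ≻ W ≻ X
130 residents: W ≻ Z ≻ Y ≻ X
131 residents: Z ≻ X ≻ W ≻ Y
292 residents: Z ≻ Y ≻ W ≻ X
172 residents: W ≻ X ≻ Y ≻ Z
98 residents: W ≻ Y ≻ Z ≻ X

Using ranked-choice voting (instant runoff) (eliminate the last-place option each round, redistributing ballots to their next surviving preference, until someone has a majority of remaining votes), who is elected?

Y

Round 1: W 400, Z 423, X 278, Y 430. Eliminate X.
Round 2: W 400, Z 423, Y 708. Eliminate W.
Round 3: Z 553, Y 978. Y has a majority.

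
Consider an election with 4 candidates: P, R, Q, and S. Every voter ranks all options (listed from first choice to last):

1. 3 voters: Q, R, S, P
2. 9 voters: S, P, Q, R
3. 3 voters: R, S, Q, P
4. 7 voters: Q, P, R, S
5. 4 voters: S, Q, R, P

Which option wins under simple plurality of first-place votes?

First-place votes: P 0, R 3, Q 10, S 13.
S has the most first-place votes.

S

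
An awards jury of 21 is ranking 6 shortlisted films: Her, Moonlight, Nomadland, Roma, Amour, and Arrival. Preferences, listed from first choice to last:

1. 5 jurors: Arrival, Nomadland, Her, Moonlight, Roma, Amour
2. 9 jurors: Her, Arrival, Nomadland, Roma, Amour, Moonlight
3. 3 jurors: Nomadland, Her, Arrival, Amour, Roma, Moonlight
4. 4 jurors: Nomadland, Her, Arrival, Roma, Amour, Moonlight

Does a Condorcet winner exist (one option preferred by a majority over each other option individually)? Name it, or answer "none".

none

Checking pairwise contests:
Nomadland beats Her 12–9.
Her beats Moonlight 21–0.
Arrival beats Nomadland 14–7.
Her beats Roma 21–0.
Her beats Amour 21–0.
Her beats Arrival 16–5.
Every option loses at least one head-to-head, so there is no Condorcet winner.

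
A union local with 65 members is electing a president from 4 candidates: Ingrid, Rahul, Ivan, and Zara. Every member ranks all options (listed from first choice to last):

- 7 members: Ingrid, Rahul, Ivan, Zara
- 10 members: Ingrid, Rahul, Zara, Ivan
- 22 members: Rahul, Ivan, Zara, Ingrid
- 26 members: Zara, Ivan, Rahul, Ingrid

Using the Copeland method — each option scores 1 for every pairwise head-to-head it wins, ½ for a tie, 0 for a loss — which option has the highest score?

Rahul

Ingrid: loses to Rahul, Ivan, and Zara → score 0.
Rahul: beats Ingrid, Ivan, and Zara → score 3.
Ivan: beats Ingrid; loses to Rahul and Zara → score 1.
Zara: beats Ingrid and Ivan; loses to Rahul → score 2.
Rahul has the best pairwise record.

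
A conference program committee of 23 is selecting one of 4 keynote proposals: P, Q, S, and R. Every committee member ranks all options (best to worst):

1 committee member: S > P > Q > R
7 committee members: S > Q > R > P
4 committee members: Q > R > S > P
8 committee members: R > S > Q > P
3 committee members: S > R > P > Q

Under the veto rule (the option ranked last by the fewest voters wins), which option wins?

S

Last-place votes: P 19, Q 3, S 0, R 1.
S is ranked last by the fewest voters, so S wins.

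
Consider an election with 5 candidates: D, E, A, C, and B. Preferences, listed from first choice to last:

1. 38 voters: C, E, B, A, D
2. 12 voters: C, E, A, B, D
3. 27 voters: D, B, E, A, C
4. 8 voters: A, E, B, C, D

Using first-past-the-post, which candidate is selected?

C

First-place votes: D 27, E 0, A 8, C 50, B 0.
C has the most first-place votes.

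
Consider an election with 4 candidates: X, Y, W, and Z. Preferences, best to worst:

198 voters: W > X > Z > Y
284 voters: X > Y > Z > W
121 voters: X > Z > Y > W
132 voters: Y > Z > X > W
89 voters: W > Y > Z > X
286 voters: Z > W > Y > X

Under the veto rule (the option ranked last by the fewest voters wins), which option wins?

Z

Last-place votes: X 375, Y 198, W 537, Z 0.
Z is ranked last by the fewest voters, so Z wins.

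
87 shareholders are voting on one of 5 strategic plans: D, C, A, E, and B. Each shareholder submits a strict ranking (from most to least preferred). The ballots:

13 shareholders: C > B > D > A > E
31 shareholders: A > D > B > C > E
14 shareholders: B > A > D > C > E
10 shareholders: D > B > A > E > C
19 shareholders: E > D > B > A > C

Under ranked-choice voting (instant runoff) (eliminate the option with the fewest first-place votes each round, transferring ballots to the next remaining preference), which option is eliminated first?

Round 1: D 10, C 13, A 31, E 19, B 14. Eliminate D.

D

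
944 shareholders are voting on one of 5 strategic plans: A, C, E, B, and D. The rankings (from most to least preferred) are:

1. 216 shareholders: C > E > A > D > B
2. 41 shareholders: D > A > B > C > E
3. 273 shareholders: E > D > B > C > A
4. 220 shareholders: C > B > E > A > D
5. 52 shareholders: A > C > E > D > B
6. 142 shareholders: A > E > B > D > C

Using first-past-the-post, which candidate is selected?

First-place votes: A 194, C 436, E 273, B 0, D 41.
C has the most first-place votes.

C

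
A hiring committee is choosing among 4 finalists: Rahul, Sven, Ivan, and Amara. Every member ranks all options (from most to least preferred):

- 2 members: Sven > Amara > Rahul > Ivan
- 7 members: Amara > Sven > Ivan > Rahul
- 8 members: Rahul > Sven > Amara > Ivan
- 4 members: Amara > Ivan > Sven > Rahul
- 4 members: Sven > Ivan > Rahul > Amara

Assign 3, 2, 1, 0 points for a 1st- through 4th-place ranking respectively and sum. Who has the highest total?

Sven

Rahul: 2·1 + 7·0 + 8·3 + 4·0 + 4·1 = 30
Sven: 2·3 + 7·2 + 8·2 + 4·1 + 4·3 = 52
Ivan: 2·0 + 7·1 + 8·0 + 4·2 + 4·2 = 23
Amara: 2·2 + 7·3 + 8·1 + 4·3 + 4·0 = 45
Sven has the highest Borda score (52).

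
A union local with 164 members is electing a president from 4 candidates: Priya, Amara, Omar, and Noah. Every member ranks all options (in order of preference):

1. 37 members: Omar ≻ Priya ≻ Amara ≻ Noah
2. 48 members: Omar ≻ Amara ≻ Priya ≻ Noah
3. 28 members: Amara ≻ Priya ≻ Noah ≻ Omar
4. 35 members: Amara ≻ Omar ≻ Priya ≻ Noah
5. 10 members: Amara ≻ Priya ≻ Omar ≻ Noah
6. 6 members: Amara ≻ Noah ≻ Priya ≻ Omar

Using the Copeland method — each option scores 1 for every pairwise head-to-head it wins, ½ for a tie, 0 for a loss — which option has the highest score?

Priya: beats Noah; loses to Amara and Omar → score 1.
Amara: beats Priya and Noah; loses to Omar → score 2.
Omar: beats Priya, Amara, and Noah → score 3.
Noah: loses to Priya, Amara, and Omar → score 0.
Omar has the best pairwise record.

Omar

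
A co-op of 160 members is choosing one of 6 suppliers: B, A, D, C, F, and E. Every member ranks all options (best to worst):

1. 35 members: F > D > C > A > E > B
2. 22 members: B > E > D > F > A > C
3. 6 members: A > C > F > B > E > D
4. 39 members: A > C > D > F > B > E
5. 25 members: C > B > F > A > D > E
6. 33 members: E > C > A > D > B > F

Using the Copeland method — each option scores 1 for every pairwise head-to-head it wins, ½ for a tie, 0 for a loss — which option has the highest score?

C

B: beats E; ties F; loses to A, D, and C → score 1.5.
A: beats B, D, and E; loses to C and F → score 3.
D: beats B, F, and E; loses to A and C → score 3.
C: beats B, A, D, F, and E → score 5.
F: beats A and E; ties B; loses to D and C → score 2.5.
E: loses to B, A, D, C, and F → score 0.
C has the best pairwise record.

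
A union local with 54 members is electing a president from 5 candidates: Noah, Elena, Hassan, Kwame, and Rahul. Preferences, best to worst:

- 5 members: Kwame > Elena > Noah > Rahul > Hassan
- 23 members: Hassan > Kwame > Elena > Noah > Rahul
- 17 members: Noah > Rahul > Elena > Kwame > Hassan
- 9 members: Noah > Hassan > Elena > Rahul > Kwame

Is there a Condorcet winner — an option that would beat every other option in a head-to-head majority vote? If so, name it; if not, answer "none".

Checking pairwise contests:
Elena beats Noah 28–26.
Hassan beats Elena 32–22.
Noah beats Hassan 31–23.
Hassan beats Kwame 32–22.
Noah beats Rahul 54–0.
Every option loses at least one head-to-head, so there is no Condorcet winner.

none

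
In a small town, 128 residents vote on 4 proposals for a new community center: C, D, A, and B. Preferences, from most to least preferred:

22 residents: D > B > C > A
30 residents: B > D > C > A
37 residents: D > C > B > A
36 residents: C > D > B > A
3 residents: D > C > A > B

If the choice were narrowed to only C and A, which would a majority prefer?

C

Voters preferring C to A: 128; preferring A to C: 0.
C wins the head-to-head.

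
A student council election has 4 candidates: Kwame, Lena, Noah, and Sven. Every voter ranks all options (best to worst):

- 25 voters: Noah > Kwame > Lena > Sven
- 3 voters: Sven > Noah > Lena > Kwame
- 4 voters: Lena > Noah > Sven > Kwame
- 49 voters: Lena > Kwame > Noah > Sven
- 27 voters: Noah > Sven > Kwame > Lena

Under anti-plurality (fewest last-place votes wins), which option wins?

Last-place votes: Kwame 7, Lena 27, Noah 0, Sven 74.
Noah is ranked last by the fewest voters, so Noah wins.

Noah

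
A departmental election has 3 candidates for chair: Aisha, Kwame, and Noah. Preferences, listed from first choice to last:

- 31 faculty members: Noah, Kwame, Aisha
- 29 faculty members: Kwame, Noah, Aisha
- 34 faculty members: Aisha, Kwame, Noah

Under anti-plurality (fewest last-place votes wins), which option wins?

Last-place votes: Aisha 60, Kwame 0, Noah 34.
Kwame is ranked last by the fewest voters, so Kwame wins.

Kwame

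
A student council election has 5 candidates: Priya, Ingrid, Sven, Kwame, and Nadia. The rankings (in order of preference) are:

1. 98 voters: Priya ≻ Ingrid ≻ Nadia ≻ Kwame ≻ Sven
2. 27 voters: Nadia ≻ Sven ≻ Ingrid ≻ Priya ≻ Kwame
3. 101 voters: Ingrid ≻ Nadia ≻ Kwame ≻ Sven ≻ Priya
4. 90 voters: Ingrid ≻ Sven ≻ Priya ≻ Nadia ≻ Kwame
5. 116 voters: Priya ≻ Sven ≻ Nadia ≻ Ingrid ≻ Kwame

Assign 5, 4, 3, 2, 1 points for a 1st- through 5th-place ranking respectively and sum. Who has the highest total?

Ingrid

Priya: 98·5 + 27·2 + 101·1 + 90·3 + 116·5 = 1495
Ingrid: 98·4 + 27·3 + 101·5 + 90·5 + 116·2 = 1660
Sven: 98·1 + 27·4 + 101·2 + 90·4 + 116·4 = 1232
Kwame: 98·2 + 27·1 + 101·3 + 90·1 + 116·1 = 732
Nadia: 98·3 + 27·5 + 101·4 + 90·2 + 116·3 = 1361
Ingrid has the highest Borda score (1660).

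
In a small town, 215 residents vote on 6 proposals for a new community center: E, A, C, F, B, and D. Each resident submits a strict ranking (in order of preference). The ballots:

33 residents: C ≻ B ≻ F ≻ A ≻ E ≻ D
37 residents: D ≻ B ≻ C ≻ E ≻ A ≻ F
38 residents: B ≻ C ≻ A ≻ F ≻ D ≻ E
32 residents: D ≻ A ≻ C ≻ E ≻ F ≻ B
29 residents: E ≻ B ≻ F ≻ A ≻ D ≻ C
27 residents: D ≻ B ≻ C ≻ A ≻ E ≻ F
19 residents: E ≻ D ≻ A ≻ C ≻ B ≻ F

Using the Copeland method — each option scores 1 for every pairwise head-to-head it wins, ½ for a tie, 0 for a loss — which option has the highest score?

D

E: beats F; loses to A, C, B, and D → score 1.
A: beats E and F; loses to C, B, and D → score 2.
C: beats E, A, and F; loses to B and D → score 3.
F: loses to E, A, C, B, and D → score 0.
B: beats E, A, C, and F; loses to D → score 4.
D: beats E, A, C, F, and B → score 5.
D has the best pairwise record.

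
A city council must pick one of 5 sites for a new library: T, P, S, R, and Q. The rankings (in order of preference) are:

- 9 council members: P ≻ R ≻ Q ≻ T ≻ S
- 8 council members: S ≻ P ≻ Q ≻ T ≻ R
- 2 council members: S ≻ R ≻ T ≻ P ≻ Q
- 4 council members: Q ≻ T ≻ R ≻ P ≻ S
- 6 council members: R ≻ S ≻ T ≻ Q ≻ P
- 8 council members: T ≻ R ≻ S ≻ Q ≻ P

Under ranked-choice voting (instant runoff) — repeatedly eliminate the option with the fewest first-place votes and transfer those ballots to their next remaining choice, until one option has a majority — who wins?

T

Round 1: T 8, P 9, S 10, R 6, Q 4. Eliminate Q.
Round 2: T 12, P 9, S 10, R 6. Eliminate R.
Round 3: T 12, P 9, S 16. Eliminate P.
Round 4: T 21, S 16. T has a majority.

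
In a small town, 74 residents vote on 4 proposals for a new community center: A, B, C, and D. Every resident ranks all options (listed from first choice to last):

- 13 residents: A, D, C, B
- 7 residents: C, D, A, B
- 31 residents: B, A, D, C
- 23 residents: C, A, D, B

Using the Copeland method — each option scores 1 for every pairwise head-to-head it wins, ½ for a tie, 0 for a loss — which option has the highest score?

A: beats B, C, and D → score 3.
B: loses to A, C, and D → score 0.
C: beats B; loses to A and D → score 1.
D: beats B and C; loses to A → score 2.
A has the best pairwise record.

A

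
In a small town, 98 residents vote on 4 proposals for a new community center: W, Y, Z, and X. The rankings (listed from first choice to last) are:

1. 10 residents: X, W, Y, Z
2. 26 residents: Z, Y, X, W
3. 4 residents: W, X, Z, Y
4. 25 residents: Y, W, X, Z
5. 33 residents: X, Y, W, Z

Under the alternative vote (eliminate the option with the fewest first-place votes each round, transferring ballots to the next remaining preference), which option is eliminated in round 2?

Round 1: W 4, Y 25, Z 26, X 43. Eliminate W.
Round 2: Y 25, Z 26, X 47. Eliminate Y.

Y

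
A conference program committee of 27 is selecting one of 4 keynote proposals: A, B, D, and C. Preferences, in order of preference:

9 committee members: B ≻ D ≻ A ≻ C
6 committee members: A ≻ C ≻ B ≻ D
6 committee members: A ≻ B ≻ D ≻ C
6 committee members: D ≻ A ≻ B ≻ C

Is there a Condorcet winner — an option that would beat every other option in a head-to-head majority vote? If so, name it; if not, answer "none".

none

Checking pairwise contests:
D beats A 15–12.
A beats B 18–9.
B beats D 21–6.
A beats C 27–0.
Every option loses at least one head-to-head, so there is no Condorcet winner.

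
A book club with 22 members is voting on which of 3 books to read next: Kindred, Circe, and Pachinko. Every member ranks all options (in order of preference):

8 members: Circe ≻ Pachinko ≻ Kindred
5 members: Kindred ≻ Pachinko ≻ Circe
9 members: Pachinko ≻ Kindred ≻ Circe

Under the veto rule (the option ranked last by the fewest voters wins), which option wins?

Last-place votes: Kindred 8, Circe 14, Pachinko 0.
Pachinko is ranked last by the fewest voters, so Pachinko wins.

Pachinko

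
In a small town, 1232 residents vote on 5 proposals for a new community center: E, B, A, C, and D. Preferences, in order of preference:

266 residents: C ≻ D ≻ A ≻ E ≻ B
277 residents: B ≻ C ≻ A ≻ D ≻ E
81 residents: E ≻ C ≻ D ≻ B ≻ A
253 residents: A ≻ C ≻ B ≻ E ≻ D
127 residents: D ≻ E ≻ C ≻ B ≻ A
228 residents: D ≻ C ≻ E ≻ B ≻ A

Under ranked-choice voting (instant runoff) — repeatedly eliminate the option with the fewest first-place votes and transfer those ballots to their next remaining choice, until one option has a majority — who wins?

C

Round 1: E 81, B 277, A 253, C 266, D 355. Eliminate E.
Round 2: B 277, A 253, C 347, D 355. Eliminate A.
Round 3: B 277, C 600, D 355. Eliminate B.
Round 4: C 877, D 355. C has a majority.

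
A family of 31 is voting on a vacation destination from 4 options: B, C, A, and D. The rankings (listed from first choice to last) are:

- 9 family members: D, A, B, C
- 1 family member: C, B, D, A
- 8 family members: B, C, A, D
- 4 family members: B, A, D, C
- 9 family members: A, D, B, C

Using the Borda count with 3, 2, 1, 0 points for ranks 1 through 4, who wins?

B: 9·1 + 1·2 + 8·3 + 4·3 + 9·1 = 56
C: 9·0 + 1·3 + 8·2 + 4·0 + 9·0 = 19
A: 9·2 + 1·0 + 8·1 + 4·2 + 9·3 = 61
D: 9·3 + 1·1 + 8·0 + 4·1 + 9·2 = 50
A has the highest Borda score (61).

A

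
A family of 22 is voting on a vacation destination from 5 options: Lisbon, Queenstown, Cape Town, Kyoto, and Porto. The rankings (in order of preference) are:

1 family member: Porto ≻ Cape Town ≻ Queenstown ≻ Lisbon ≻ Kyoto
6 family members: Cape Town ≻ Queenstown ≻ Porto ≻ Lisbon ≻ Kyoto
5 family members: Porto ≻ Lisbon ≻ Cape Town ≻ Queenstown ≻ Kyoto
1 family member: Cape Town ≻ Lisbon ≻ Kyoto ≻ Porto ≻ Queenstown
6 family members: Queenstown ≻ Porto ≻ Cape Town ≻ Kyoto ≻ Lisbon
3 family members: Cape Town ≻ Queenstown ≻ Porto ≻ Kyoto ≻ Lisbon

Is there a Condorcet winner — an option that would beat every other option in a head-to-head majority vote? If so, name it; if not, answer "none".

Checking pairwise contests:
Queenstown beats Lisbon 16–6.
Cape Town beats Queenstown 16–6.
Porto beats Cape Town 12–10.
Lisbon beats Kyoto 13–9.
Queenstown beats Porto 15–7.
Every option loses at least one head-to-head, so there is no Condorcet winner.

none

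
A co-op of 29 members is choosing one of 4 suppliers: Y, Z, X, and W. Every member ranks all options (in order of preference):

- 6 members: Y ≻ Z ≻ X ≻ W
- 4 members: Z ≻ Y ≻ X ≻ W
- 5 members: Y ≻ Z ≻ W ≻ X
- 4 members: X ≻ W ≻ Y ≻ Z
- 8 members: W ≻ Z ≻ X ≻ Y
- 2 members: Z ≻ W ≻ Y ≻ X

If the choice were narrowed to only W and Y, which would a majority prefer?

Voters preferring W to Y: 14; preferring Y to W: 15.
Y wins the head-to-head.

Y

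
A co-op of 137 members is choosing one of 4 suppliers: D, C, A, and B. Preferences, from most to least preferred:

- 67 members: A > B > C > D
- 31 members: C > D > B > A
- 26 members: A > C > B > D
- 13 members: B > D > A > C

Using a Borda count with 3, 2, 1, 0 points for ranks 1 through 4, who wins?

A

D: 67·0 + 31·2 + 26·0 + 13·2 = 88
C: 67·1 + 31·3 + 26·2 + 13·0 = 212
A: 67·3 + 31·0 + 26·3 + 13·1 = 292
B: 67·2 + 31·1 + 26·1 + 13·3 = 230
A has the highest Borda score (292).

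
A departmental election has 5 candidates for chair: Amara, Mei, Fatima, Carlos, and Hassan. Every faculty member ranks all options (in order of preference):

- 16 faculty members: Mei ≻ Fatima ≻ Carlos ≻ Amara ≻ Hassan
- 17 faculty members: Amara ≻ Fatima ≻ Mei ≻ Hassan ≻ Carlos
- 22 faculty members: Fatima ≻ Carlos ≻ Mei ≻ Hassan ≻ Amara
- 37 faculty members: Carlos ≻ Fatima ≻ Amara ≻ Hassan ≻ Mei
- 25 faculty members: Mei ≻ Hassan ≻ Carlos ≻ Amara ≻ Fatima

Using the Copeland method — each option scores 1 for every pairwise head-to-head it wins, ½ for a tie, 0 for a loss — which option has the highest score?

Carlos

Amara: beats Hassan; loses to Mei, Fatima, and Carlos → score 1.
Mei: beats Amara and Hassan; loses to Fatima and Carlos → score 2.
Fatima: beats Amara, Mei, and Hassan; loses to Carlos → score 3.
Carlos: beats Amara, Mei, Fatima, and Hassan → score 4.
Hassan: loses to Amara, Mei, Fatima, and Carlos → score 0.
Carlos has the best pairwise record.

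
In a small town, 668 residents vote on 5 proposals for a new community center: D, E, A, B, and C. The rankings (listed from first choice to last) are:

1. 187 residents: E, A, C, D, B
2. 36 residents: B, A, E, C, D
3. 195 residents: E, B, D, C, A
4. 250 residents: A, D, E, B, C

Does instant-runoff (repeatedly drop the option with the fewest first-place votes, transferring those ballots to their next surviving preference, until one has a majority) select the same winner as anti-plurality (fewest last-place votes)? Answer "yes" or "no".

yes

Instant-runoff — R1 D 0, E 382, A 250, B 36, C 0 (E winner). Winner: E.
Anti-plurality — last-place votes: D 36, E 0, A 195, B 187, C 250. Winner: E.
The two methods agree.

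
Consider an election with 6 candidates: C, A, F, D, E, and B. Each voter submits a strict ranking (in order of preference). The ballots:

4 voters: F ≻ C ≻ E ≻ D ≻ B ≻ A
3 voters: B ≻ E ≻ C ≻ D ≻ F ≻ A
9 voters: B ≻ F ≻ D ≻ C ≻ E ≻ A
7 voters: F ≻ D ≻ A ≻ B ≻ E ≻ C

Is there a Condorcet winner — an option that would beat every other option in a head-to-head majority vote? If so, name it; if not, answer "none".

B vs C: 19–4 for B.
B vs A: 16–7 for B.
B vs F: 12–11 for B.
B vs D: 12–11 for B.
B vs E: 19–4 for B.
B beats every other option head-to-head.

B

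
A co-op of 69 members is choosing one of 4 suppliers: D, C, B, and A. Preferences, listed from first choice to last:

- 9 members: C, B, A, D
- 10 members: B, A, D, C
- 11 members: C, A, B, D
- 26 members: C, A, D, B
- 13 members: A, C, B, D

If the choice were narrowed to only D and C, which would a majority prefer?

Voters preferring D to C: 10; preferring C to D: 59.
C wins the head-to-head.

C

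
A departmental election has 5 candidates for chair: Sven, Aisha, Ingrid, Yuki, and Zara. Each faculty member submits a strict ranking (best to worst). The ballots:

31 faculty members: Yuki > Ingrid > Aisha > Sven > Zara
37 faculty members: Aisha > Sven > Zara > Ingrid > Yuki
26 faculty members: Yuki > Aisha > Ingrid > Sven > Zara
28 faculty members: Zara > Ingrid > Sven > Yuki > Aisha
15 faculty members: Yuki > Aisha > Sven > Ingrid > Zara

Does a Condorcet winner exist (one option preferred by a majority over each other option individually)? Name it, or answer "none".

Yuki vs Sven: 72–65 for Yuki.
Yuki vs Aisha: 100–37 for Yuki.
Yuki vs Ingrid: 72–65 for Yuki.
Yuki vs Zara: 72–65 for Yuki.
Yuki beats every other option head-to-head.

Yuki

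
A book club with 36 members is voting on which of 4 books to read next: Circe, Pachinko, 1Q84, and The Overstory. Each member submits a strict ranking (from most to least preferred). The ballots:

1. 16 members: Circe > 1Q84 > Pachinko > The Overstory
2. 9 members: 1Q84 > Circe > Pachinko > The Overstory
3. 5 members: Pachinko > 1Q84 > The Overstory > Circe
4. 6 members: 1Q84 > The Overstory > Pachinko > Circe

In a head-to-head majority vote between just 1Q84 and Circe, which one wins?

Voters preferring 1Q84 to Circe: 20; preferring Circe to 1Q84: 16.
1Q84 wins the head-to-head.

1Q84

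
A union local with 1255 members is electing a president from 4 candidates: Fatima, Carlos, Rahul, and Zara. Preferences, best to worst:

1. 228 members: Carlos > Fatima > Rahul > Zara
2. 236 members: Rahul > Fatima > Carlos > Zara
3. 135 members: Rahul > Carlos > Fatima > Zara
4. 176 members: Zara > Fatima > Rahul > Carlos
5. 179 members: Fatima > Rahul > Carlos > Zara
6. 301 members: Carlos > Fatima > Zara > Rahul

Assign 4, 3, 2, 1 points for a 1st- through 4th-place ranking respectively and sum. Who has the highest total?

Fatima

Fatima: 228·3 + 236·3 + 135·2 + 176·3 + 179·4 + 301·3 = 3809
Carlos: 228·4 + 236·2 + 135·3 + 176·1 + 179·2 + 301·4 = 3527
Rahul: 228·2 + 236·4 + 135·4 + 176·2 + 179·3 + 301·1 = 3130
Zara: 228·1 + 236·1 + 135·1 + 176·4 + 179·1 + 301·2 = 2084
Fatima has the highest Borda score (3809).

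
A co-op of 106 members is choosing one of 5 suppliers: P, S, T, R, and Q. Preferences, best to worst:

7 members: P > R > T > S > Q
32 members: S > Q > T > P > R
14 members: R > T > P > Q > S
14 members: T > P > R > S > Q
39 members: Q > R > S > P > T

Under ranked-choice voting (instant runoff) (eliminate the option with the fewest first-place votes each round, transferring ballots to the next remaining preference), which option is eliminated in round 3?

S

Round 1: P 7, S 32, T 14, R 14, Q 39. Eliminate P.
Round 2: S 32, T 14, R 21, Q 39. Eliminate T.
Round 3: S 32, R 35, Q 39. Eliminate S.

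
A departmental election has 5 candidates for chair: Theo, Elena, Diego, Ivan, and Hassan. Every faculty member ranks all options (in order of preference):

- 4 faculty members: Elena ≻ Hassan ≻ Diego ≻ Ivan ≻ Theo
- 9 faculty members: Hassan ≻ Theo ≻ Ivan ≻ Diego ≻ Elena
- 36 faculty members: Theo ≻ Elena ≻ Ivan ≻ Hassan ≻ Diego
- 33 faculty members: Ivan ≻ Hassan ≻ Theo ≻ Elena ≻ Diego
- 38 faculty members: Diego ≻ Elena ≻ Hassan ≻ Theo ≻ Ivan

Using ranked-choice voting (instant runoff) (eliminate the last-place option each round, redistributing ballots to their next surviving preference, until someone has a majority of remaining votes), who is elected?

Round 1: Theo 36, Elena 4, Diego 38, Ivan 33, Hassan 9. Eliminate Elena.
Round 2: Theo 36, Diego 38, Ivan 33, Hassan 13. Eliminate Hassan.
Round 3: Theo 45, Diego 42, Ivan 33. Eliminate Ivan.
Round 4: Theo 78, Diego 42. Theo has a majority.

Theo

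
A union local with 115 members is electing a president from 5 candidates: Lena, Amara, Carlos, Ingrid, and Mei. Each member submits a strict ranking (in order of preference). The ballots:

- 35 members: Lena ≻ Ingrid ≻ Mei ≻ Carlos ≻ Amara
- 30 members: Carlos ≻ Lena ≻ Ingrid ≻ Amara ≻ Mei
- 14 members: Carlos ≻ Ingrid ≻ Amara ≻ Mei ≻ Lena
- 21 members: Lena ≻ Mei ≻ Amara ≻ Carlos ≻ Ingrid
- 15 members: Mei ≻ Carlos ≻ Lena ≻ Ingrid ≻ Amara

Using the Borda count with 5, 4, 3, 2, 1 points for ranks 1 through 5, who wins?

Lena: 35·5 + 30·4 + 14·1 + 21·5 + 15·3 = 459
Amara: 35·1 + 30·2 + 14·3 + 21·3 + 15·1 = 215
Carlos: 35·2 + 30·5 + 14·5 + 21·2 + 15·4 = 392
Ingrid: 35·4 + 30·3 + 14·4 + 21·1 + 15·2 = 337
Mei: 35·3 + 30·1 + 14·2 + 21·4 + 15·5 = 322
Lena has the highest Borda score (459).

Lena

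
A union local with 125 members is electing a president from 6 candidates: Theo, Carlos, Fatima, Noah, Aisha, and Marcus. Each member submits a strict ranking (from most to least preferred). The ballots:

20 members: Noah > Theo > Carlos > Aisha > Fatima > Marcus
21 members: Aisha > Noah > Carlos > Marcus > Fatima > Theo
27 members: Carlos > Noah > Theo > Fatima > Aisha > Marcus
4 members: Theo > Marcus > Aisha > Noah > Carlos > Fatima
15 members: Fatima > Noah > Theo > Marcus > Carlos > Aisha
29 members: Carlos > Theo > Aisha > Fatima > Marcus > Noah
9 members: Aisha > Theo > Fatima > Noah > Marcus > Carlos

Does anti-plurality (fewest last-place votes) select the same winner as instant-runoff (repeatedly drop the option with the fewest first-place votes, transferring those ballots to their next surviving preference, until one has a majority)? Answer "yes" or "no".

Anti-plurality — last-place votes: Theo 21, Carlos 9, Fatima 4, Noah 29, Aisha 15, Marcus 47. Winner: Fatima.
Instant-runoff — R1 Theo 4, Carlos 56, Fatima 15, Noah 20, Aisha 30, Marcus 0 (Marcus out); R2 Theo 4, Carlos 56, Fatima 15, Noah 20, Aisha 30 (Theo out); R3 Carlos 56, Fatima 15, Noah 20, Aisha 34 (Fatima out); R4 Carlos 56, Noah 35, Aisha 34 (Aisha out); R5 Carlos 56, Noah 69 (Noah winner). Winner: Noah.
The two methods disagree.

no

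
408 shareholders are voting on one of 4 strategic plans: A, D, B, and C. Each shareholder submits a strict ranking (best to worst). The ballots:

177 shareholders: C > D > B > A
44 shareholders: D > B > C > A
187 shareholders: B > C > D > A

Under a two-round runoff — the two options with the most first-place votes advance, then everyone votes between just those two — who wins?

Round 1 first-place votes: A 0, D 44, B 187, C 177.
B and C advance.
Runoff: B is preferred to C by 231 voters; C by 177.
B wins the runoff.

B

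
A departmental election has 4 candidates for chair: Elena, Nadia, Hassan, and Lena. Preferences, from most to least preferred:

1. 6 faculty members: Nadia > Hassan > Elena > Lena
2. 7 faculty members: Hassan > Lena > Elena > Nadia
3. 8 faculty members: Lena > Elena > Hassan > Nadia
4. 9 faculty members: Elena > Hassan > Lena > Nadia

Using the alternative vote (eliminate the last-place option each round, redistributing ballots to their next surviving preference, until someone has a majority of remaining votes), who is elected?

Round 1: Elena 9, Nadia 6, Hassan 7, Lena 8. Eliminate Nadia.
Round 2: Elena 9, Hassan 13, Lena 8. Eliminate Lena.
Round 3: Elena 17, Hassan 13. Elena has a majority.

Elena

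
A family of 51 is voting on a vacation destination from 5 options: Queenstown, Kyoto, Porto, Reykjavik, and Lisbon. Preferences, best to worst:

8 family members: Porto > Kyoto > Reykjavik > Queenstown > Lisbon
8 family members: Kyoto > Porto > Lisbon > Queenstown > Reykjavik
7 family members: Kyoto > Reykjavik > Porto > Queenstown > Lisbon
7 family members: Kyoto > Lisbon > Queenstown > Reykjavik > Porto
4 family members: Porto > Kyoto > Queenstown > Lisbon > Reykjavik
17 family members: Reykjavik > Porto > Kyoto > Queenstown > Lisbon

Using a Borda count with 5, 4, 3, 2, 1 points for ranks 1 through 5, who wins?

Queenstown: 8·2 + 8·2 + 7·2 + 7·3 + 4·3 + 17·2 = 113
Kyoto: 8·4 + 8·5 + 7·5 + 7·5 + 4·4 + 17·3 = 209
Porto: 8·5 + 8·4 + 7·3 + 7·1 + 4·5 + 17·4 = 188
Reykjavik: 8·3 + 8·1 + 7·4 + 7·2 + 4·1 + 17·5 = 163
Lisbon: 8·1 + 8·3 + 7·1 + 7·4 + 4·2 + 17·1 = 92
Kyoto has the highest Borda score (209).

Kyoto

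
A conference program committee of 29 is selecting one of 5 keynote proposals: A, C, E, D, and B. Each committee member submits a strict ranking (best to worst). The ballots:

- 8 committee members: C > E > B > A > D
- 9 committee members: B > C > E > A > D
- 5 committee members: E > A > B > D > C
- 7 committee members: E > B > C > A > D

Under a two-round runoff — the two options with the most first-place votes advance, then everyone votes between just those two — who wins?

Round 1 first-place votes: A 0, C 8, E 12, D 0, B 9.
E and B advance.
Runoff: E is preferred to B by 20 voters; B by 9.
E wins the runoff.

E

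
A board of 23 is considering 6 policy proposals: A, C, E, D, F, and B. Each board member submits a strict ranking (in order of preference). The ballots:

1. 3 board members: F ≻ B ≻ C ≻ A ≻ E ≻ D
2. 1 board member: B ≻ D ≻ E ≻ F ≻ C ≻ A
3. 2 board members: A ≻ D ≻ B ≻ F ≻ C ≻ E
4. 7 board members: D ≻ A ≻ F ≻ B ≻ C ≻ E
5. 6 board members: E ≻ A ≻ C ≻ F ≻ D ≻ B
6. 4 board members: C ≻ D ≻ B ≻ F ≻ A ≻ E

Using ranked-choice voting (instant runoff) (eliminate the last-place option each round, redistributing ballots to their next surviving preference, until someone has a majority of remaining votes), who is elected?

Round 1: A 2, C 4, E 6, D 7, F 3, B 1. Eliminate B.
Round 2: A 2, C 4, E 6, D 8, F 3. Eliminate A.
Round 3: C 4, E 6, D 10, F 3. Eliminate F.
Round 4: C 7, E 6, D 10. Eliminate E.
Round 5: C 13, D 10. C has a majority.

C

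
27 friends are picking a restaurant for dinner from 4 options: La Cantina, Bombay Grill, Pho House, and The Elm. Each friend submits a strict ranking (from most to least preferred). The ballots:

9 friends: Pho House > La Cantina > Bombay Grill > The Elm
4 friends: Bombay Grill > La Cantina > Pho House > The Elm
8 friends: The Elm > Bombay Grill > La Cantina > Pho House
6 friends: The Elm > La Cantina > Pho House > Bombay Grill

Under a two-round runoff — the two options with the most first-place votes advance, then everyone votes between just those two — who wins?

The Elm

Round 1 first-place votes: La Cantina 0, Bombay Grill 4, Pho House 9, The Elm 14.
The Elm and Pho House advance.
Runoff: The Elm is preferred to Pho House by 14 voters; Pho House by 13.
The Elm wins the runoff.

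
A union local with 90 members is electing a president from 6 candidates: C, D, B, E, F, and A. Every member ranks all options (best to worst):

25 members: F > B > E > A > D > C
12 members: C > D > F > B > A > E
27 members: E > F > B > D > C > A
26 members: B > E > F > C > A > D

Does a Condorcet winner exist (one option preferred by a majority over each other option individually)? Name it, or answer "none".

Checking pairwise contests:
D beats C 52–38.
B beats D 78–12.
F beats B 64–26.
B beats E 63–27.
E beats F 53–37.
C beats A 65–25.
Every option loses at least one head-to-head, so there is no Condorcet winner.

none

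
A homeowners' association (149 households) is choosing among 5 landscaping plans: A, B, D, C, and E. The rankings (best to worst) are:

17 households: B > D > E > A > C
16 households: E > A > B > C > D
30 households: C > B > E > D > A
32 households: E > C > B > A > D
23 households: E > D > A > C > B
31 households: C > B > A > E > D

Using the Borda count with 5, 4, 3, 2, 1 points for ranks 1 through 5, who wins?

A: 17·2 + 16·4 + 30·1 + 32·2 + 23·3 + 31·3 = 354
B: 17·5 + 16·3 + 30·4 + 32·3 + 23·1 + 31·4 = 496
D: 17·4 + 16·1 + 30·2 + 32·1 + 23·4 + 31·1 = 299
C: 17·1 + 16·2 + 30·5 + 32·4 + 23·2 + 31·5 = 528
E: 17·3 + 16·5 + 30·3 + 32·5 + 23·5 + 31·2 = 558
E has the highest Borda score (558).

E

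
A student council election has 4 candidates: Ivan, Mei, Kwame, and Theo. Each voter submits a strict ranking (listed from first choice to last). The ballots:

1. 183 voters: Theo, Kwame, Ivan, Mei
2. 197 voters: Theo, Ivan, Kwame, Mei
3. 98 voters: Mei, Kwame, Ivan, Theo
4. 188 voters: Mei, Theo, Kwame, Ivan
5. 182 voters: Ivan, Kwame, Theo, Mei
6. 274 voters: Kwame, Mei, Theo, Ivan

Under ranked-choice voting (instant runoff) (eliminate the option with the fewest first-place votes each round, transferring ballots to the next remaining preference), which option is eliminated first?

Round 1: Ivan 182, Mei 286, Kwame 274, Theo 380. Eliminate Ivan.

Ivan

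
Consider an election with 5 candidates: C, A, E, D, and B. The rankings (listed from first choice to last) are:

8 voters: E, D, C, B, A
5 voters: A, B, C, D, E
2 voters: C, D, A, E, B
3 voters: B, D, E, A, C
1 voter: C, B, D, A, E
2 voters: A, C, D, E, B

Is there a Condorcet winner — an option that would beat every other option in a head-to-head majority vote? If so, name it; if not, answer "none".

D vs C: 11–10 for D.
D vs A: 14–7 for D.
D vs E: 13–8 for D.
D vs B: 12–9 for D.
D beats every other option head-to-head.

D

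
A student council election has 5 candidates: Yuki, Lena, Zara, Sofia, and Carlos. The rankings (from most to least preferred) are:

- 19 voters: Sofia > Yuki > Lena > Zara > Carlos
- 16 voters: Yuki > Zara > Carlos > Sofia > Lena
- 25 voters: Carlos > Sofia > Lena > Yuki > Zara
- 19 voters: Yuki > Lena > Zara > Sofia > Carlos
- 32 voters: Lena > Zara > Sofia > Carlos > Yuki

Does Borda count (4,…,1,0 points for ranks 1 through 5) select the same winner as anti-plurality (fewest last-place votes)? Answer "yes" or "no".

no

Borda — scores: Yuki 222, Lena 273, Zara 201, Sofia 250, Carlos 164. Winner: Lena.
Anti-plurality — last-place votes: Yuki 32, Lena 16, Zara 25, Sofia 0, Carlos 38. Winner: Sofia.
The two methods disagree.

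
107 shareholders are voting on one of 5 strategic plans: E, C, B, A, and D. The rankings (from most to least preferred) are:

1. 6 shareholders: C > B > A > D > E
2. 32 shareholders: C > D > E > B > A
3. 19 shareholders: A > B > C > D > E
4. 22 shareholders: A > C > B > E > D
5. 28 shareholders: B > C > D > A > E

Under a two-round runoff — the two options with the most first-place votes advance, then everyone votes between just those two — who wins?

C

Round 1 first-place votes: E 0, C 38, B 28, A 41, D 0.
A and C advance.
Runoff: A is preferred to C by 41 voters; C by 66.
C wins the runoff.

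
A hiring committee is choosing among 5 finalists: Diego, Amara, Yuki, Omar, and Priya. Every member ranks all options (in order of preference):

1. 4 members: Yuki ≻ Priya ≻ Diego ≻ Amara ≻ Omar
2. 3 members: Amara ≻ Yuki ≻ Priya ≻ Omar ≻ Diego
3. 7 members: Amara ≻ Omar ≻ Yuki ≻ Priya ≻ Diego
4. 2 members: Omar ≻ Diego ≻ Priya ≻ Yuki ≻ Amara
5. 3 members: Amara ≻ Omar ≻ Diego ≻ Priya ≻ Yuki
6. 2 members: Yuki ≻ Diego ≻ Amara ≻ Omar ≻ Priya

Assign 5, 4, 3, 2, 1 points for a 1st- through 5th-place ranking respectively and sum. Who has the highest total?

Diego: 4·3 + 3·1 + 7·1 + 2·4 + 3·3 + 2·4 = 47
Amara: 4·2 + 3·5 + 7·5 + 2·1 + 3·5 + 2·3 = 81
Yuki: 4·5 + 3·4 + 7·3 + 2·2 + 3·1 + 2·5 = 70
Omar: 4·1 + 3·2 + 7·4 + 2·5 + 3·4 + 2·2 = 64
Priya: 4·4 + 3·3 + 7·2 + 2·3 + 3·2 + 2·1 = 53
Amara has the highest Borda score (81).

Amara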